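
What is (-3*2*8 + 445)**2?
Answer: 157609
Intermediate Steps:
(-3*2*8 + 445)**2 = (-6*8 + 445)**2 = (-48 + 445)**2 = 397**2 = 157609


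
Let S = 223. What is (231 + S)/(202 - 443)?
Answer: -454/241 ≈ -1.8838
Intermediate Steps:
(231 + S)/(202 - 443) = (231 + 223)/(202 - 443) = 454/(-241) = 454*(-1/241) = -454/241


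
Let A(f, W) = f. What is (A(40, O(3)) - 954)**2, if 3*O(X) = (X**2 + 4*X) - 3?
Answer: 835396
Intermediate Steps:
O(X) = -1 + X**2/3 + 4*X/3 (O(X) = ((X**2 + 4*X) - 3)/3 = (-3 + X**2 + 4*X)/3 = -1 + X**2/3 + 4*X/3)
(A(40, O(3)) - 954)**2 = (40 - 954)**2 = (-914)**2 = 835396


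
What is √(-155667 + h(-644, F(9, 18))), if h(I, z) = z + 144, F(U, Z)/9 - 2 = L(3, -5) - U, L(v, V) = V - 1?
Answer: 2*I*√38910 ≈ 394.51*I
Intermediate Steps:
L(v, V) = -1 + V
F(U, Z) = -36 - 9*U (F(U, Z) = 18 + 9*((-1 - 5) - U) = 18 + 9*(-6 - U) = 18 + (-54 - 9*U) = -36 - 9*U)
h(I, z) = 144 + z
√(-155667 + h(-644, F(9, 18))) = √(-155667 + (144 + (-36 - 9*9))) = √(-155667 + (144 + (-36 - 81))) = √(-155667 + (144 - 117)) = √(-155667 + 27) = √(-155640) = 2*I*√38910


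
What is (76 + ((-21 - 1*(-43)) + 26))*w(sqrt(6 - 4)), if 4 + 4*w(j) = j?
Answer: -124 + 31*sqrt(2) ≈ -80.159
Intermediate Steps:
w(j) = -1 + j/4
(76 + ((-21 - 1*(-43)) + 26))*w(sqrt(6 - 4)) = (76 + ((-21 - 1*(-43)) + 26))*(-1 + sqrt(6 - 4)/4) = (76 + ((-21 + 43) + 26))*(-1 + sqrt(2)/4) = (76 + (22 + 26))*(-1 + sqrt(2)/4) = (76 + 48)*(-1 + sqrt(2)/4) = 124*(-1 + sqrt(2)/4) = -124 + 31*sqrt(2)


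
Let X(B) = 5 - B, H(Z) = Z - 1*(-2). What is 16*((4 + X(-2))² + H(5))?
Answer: 2048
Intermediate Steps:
H(Z) = 2 + Z (H(Z) = Z + 2 = 2 + Z)
16*((4 + X(-2))² + H(5)) = 16*((4 + (5 - 1*(-2)))² + (2 + 5)) = 16*((4 + (5 + 2))² + 7) = 16*((4 + 7)² + 7) = 16*(11² + 7) = 16*(121 + 7) = 16*128 = 2048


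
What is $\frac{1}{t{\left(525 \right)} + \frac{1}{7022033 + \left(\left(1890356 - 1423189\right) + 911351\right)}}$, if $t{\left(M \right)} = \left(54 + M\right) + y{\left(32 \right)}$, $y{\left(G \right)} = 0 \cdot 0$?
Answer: $\frac{8400551}{4863919030} \approx 0.0017271$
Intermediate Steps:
$y{\left(G \right)} = 0$
$t{\left(M \right)} = 54 + M$ ($t{\left(M \right)} = \left(54 + M\right) + 0 = 54 + M$)
$\frac{1}{t{\left(525 \right)} + \frac{1}{7022033 + \left(\left(1890356 - 1423189\right) + 911351\right)}} = \frac{1}{\left(54 + 525\right) + \frac{1}{7022033 + \left(\left(1890356 - 1423189\right) + 911351\right)}} = \frac{1}{579 + \frac{1}{7022033 + \left(467167 + 911351\right)}} = \frac{1}{579 + \frac{1}{7022033 + 1378518}} = \frac{1}{579 + \frac{1}{8400551}} = \frac{1}{\frac{4863919030}{8400551}} = \frac{8400551}{4863919030}$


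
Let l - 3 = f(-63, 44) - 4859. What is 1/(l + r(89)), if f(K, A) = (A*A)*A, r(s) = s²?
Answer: 1/88249 ≈ 1.1332e-5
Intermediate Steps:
f(K, A) = A³ (f(K, A) = A²*A = A³)
l = 80328 (l = 3 + (44³ - 4859) = 3 + (85184 - 4859) = 3 + 80325 = 80328)
1/(l + r(89)) = 1/(80328 + 89²) = 1/(80328 + 7921) = 1/88249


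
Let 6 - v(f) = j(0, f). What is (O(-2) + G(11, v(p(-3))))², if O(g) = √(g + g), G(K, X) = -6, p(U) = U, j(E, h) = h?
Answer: 32 - 24*I ≈ 32.0 - 24.0*I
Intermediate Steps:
v(f) = 6 - f
O(g) = √2*√g (O(g) = √(2*g) = √2*√g)
(O(-2) + G(11, v(p(-3))))² = (√2*√(-2) - 6)² = (√2*(I*√2) - 6)² = (2*I - 6)² = (-6 + 2*I)²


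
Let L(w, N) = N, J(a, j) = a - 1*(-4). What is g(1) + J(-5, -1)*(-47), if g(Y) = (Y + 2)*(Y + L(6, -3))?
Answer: 41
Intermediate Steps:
J(a, j) = 4 + a (J(a, j) = a + 4 = 4 + a)
g(Y) = (-3 + Y)*(2 + Y) (g(Y) = (Y + 2)*(Y - 3) = (2 + Y)*(-3 + Y) = (-3 + Y)*(2 + Y))
g(1) + J(-5, -1)*(-47) = (-6 + 1² - 1*1) + (4 - 5)*(-47) = (-6 + 1 - 1) - 1*(-47) = -6 + 47 = 41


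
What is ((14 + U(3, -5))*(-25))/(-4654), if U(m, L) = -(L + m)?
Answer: 200/2327 ≈ 0.085948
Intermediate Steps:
U(m, L) = -L - m
((14 + U(3, -5))*(-25))/(-4654) = ((14 + (-1*(-5) - 1*3))*(-25))/(-4654) = ((14 + (5 - 3))*(-25))*(-1/4654) = ((14 + 2)*(-25))*(-1/4654) = (16*(-25))*(-1/4654) = -400*(-1/4654) = 200/2327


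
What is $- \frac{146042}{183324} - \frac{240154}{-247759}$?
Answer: $\frac{3921386009}{22710085458} \approx 0.17267$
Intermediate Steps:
$- \frac{146042}{183324} - \frac{240154}{-247759} = \left(-146042\right) \frac{1}{183324} - - \frac{240154}{247759} = - \frac{73021}{91662} + \frac{240154}{247759} = \frac{3921386009}{22710085458}$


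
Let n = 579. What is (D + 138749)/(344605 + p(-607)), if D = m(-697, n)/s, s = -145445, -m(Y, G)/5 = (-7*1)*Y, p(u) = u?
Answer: 672679090/1667759637 ≈ 0.40334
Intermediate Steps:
m(Y, G) = 35*Y (m(Y, G) = -5*(-7*1)*Y = -(-35)*Y = 35*Y)
D = 4879/29089 (D = (35*(-697))/(-145445) = -24395*(-1/145445) = 4879/29089 ≈ 0.16773)
(D + 138749)/(344605 + p(-607)) = (4879/29089 + 138749)/(344605 - 607) = (4036074540/29089)/343998 = (4036074540/29089)*(1/343998) = 672679090/1667759637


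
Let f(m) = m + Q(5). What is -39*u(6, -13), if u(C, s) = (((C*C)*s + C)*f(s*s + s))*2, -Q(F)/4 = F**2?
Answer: 2018016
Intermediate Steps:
Q(F) = -4*F**2
f(m) = -100 + m (f(m) = m - 4*5**2 = m - 4*25 = m - 100 = -100 + m)
u(C, s) = 2*(C + s*C**2)*(-100 + s + s**2) (u(C, s) = (((C*C)*s + C)*(-100 + (s*s + s)))*2 = ((C**2*s + C)*(-100 + (s**2 + s)))*2 = ((s*C**2 + C)*(-100 + (s + s**2)))*2 = ((C + s*C**2)*(-100 + s + s**2))*2 = 2*(C + s*C**2)*(-100 + s + s**2))
-39*u(6, -13) = -78*6*(1 + 6*(-13))*(-100 - 13*(1 - 13)) = -78*6*(1 - 78)*(-100 - 13*(-12)) = -78*6*(-77)*(-100 + 156) = -78*6*(-77)*56 = -39*(-51744) = 2018016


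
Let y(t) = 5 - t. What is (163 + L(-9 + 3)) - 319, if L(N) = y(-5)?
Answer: -146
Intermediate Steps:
L(N) = 10 (L(N) = 5 - 1*(-5) = 5 + 5 = 10)
(163 + L(-9 + 3)) - 319 = (163 + 10) - 319 = 173 - 319 = -146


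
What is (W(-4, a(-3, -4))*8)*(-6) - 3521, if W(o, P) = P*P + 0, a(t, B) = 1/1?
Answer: -3569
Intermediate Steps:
a(t, B) = 1
W(o, P) = P² (W(o, P) = P² + 0 = P²)
(W(-4, a(-3, -4))*8)*(-6) - 3521 = (1²*8)*(-6) - 3521 = (1*8)*(-6) - 3521 = 8*(-6) - 3521 = -48 - 3521 = -3569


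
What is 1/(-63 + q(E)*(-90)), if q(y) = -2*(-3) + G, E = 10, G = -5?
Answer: -1/153 ≈ -0.0065359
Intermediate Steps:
q(y) = 1 (q(y) = -2*(-3) - 5 = 6 - 5 = 1)
1/(-63 + q(E)*(-90)) = 1/(-63 + 1*(-90)) = 1/(-63 - 90) = 1/(-153) = -1/153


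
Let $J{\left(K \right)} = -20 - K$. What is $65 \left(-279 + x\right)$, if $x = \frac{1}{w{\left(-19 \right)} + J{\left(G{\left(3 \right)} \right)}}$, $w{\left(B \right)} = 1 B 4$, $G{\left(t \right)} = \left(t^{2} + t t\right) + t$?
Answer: $- \frac{163220}{9} \approx -18136.0$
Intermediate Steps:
$G{\left(t \right)} = t + 2 t^{2}$ ($G{\left(t \right)} = \left(t^{2} + t^{2}\right) + t = 2 t^{2} + t = t + 2 t^{2}$)
$w{\left(B \right)} = 4 B$ ($w{\left(B \right)} = B 4 = 4 B$)
$x = - \frac{1}{117}$ ($x = \frac{1}{4 \left(-19\right) - \left(20 + 3 \left(1 + 2 \cdot 3\right)\right)} = \frac{1}{-76 - \left(20 + 3 \left(1 + 6\right)\right)} = \frac{1}{-76 - \left(20 + 3 \cdot 7\right)} = \frac{1}{-76 - 41} = \frac{1}{-117} = - \frac{1}{117} \approx -0.008547$)
$65 \left(-279 + x\right) = 65 \left(-279 - \frac{1}{117}\right) = 65 \left(- \frac{32644}{117}\right) = - \frac{163220}{9}$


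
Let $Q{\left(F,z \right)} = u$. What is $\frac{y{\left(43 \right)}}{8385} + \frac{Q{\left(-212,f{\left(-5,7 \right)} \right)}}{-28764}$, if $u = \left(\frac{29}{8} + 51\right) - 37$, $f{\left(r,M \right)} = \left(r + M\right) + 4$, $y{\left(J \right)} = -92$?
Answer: $- \frac{52843}{4561440} \approx -0.011585$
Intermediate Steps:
$f{\left(r,M \right)} = 4 + M + r$ ($f{\left(r,M \right)} = \left(M + r\right) + 4 = 4 + M + r$)
$u = \frac{141}{8}$ ($u = \left(29 \cdot \frac{1}{8} + 51\right) - 37 = \left(\frac{29}{8} + 51\right) - 37 = \frac{437}{8} - 37 = \frac{141}{8} \approx 17.625$)
$Q{\left(F,z \right)} = \frac{141}{8}$
$\frac{y{\left(43 \right)}}{8385} + \frac{Q{\left(-212,f{\left(-5,7 \right)} \right)}}{-28764} = - \frac{92}{8385} + \frac{141}{8 \left(-28764\right)} = \left(-92\right) \frac{1}{8385} + \frac{141}{8} \left(- \frac{1}{28764}\right) = - \frac{92}{8385} - \frac{1}{1632} = - \frac{52843}{4561440}$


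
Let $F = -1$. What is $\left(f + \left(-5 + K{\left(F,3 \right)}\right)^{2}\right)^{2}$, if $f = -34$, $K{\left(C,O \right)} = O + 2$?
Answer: $1156$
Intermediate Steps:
$K{\left(C,O \right)} = 2 + O$
$\left(f + \left(-5 + K{\left(F,3 \right)}\right)^{2}\right)^{2} = \left(-34 + \left(-5 + \left(2 + 3\right)\right)^{2}\right)^{2} = \left(-34 + \left(-5 + 5\right)^{2}\right)^{2} = \left(-34 + 0^{2}\right)^{2} = \left(-34 + 0\right)^{2} = \left(-34\right)^{2} = 1156$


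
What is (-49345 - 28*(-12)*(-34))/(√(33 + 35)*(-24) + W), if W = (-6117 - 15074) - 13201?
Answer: 87081977/49282104 - 60769*√17/24641052 ≈ 1.7568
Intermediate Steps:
W = -34392 (W = -21191 - 13201 = -34392)
(-49345 - 28*(-12)*(-34))/(√(33 + 35)*(-24) + W) = (-49345 - 28*(-12)*(-34))/(√(33 + 35)*(-24) - 34392) = (-49345 + 336*(-34))/(√68*(-24) - 34392) = (-49345 - 11424)/((2*√17)*(-24) - 34392) = -60769/(-48*√17 - 34392) = -60769/(-34392 - 48*√17)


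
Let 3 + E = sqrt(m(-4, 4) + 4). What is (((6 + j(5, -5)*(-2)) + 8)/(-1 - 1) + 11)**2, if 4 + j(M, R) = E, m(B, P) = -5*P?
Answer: (3 - 4*I)**2 ≈ -7.0 - 24.0*I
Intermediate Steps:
E = -3 + 4*I (E = -3 + sqrt(-5*4 + 4) = -3 + sqrt(-20 + 4) = -3 + sqrt(-16) = -3 + 4*I ≈ -3.0 + 4.0*I)
j(M, R) = -7 + 4*I (j(M, R) = -4 + (-3 + 4*I) = -7 + 4*I)
(((6 + j(5, -5)*(-2)) + 8)/(-1 - 1) + 11)**2 = (((6 + (-7 + 4*I)*(-2)) + 8)/(-1 - 1) + 11)**2 = (((6 + (14 - 8*I)) + 8)/(-2) + 11)**2 = (((20 - 8*I) + 8)*(-1/2) + 11)**2 = ((28 - 8*I)*(-1/2) + 11)**2 = ((-14 + 4*I) + 11)**2 = (-3 + 4*I)**2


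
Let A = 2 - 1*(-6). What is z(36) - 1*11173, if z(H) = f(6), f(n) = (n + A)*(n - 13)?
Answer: -11271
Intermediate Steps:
A = 8 (A = 2 + 6 = 8)
f(n) = (-13 + n)*(8 + n) (f(n) = (n + 8)*(n - 13) = (8 + n)*(-13 + n) = (-13 + n)*(8 + n))
z(H) = -98 (z(H) = -104 + 6**2 - 5*6 = -104 + 36 - 30 = -98)
z(36) - 1*11173 = -98 - 1*11173 = -98 - 11173 = -11271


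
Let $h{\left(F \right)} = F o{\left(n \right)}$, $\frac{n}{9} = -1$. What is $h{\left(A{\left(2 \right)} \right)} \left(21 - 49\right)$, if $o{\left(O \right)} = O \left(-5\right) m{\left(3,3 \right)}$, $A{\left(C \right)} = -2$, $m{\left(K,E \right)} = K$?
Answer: $7560$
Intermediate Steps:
$n = -9$ ($n = 9 \left(-1\right) = -9$)
$o{\left(O \right)} = - 15 O$ ($o{\left(O \right)} = O \left(-5\right) 3 = - 5 O 3 = - 15 O$)
$h{\left(F \right)} = 135 F$ ($h{\left(F \right)} = F \left(\left(-15\right) \left(-9\right)\right) = F 135 = 135 F$)
$h{\left(A{\left(2 \right)} \right)} \left(21 - 49\right) = 135 \left(-2\right) \left(21 - 49\right) = \left(-270\right) \left(-28\right) = 7560$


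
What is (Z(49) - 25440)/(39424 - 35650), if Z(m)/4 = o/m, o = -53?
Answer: -623386/92463 ≈ -6.7420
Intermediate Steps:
Z(m) = -212/m (Z(m) = 4*(-53/m) = -212/m)
(Z(49) - 25440)/(39424 - 35650) = (-212/49 - 25440)/(39424 - 35650) = (-212*1/49 - 25440)/3774 = (-212/49 - 25440)*(1/3774) = -1246772/49*1/3774 = -623386/92463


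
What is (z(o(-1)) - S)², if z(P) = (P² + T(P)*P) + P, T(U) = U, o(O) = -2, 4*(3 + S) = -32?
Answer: 289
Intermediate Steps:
S = -11 (S = -3 + (¼)*(-32) = -3 - 8 = -11)
z(P) = P + 2*P² (z(P) = (P² + P*P) + P = (P² + P²) + P = 2*P² + P = P + 2*P²)
(z(o(-1)) - S)² = (-2*(1 + 2*(-2)) - 1*(-11))² = (-2*(1 - 4) + 11)² = (-2*(-3) + 11)² = (6 + 11)² = 17² = 289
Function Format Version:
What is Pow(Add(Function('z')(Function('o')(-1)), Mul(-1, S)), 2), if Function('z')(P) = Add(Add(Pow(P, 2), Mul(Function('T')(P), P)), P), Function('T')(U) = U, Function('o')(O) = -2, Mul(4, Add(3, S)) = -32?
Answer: 289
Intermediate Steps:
S = -11 (S = Add(-3, Mul(Rational(1, 4), -32)) = Add(-3, -8) = -11)
Function('z')(P) = Add(P, Mul(2, Pow(P, 2))) (Function('z')(P) = Add(Add(Pow(P, 2), Mul(P, P)), P) = Add(Add(Pow(P, 2), Pow(P, 2)), P) = Add(Mul(2, Pow(P, 2)), P) = Add(P, Mul(2, Pow(P, 2))))
Pow(Add(Function('z')(Function('o')(-1)), Mul(-1, S)), 2) = Pow(Add(Mul(-2, Add(1, Mul(2, -2))), Mul(-1, -11)), 2) = Pow(Add(Mul(-2, Add(1, -4)), 11), 2) = Pow(Add(Mul(-2, -3), 11), 2) = Pow(Add(6, 11), 2) = Pow(17, 2) = 289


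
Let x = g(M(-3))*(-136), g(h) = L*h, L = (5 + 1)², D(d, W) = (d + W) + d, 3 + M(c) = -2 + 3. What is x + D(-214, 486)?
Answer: 9850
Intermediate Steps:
M(c) = -2 (M(c) = -3 + (-2 + 3) = -3 + 1 = -2)
D(d, W) = W + 2*d (D(d, W) = (W + d) + d = W + 2*d)
L = 36 (L = 6² = 36)
g(h) = 36*h
x = 9792 (x = (36*(-2))*(-136) = -72*(-136) = 9792)
x + D(-214, 486) = 9792 + (486 + 2*(-214)) = 9792 + (486 - 428) = 9792 + 58 = 9850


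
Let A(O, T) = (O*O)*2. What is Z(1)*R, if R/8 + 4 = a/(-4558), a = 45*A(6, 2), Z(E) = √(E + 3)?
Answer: -171776/2279 ≈ -75.373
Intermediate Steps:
A(O, T) = 2*O² (A(O, T) = O²*2 = 2*O²)
Z(E) = √(3 + E)
a = 3240 (a = 45*(2*6²) = 45*(2*36) = 45*72 = 3240)
R = -85888/2279 (R = -32 + 8*(3240/(-4558)) = -32 + 8*(3240*(-1/4558)) = -32 + 8*(-1620/2279) = -32 - 12960/2279 = -85888/2279 ≈ -37.687)
Z(1)*R = √(3 + 1)*(-85888/2279) = √4*(-85888/2279) = 2*(-85888/2279) = -171776/2279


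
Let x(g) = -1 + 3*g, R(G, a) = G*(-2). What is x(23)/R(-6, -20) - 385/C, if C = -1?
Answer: 1172/3 ≈ 390.67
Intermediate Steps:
R(G, a) = -2*G
x(23)/R(-6, -20) - 385/C = (-1 + 3*23)/((-2*(-6))) - 385/(-1) = (-1 + 69)/12 - 385*(-1) = 68*(1/12) + 385 = 17/3 + 385 = 1172/3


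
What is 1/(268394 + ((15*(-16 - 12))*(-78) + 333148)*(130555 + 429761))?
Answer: 1/205024375322 ≈ 4.8775e-12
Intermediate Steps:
1/(268394 + ((15*(-16 - 12))*(-78) + 333148)*(130555 + 429761)) = 1/(268394 + ((15*(-28))*(-78) + 333148)*560316) = 1/(268394 + (-420*(-78) + 333148)*560316) = 1/(268394 + (32760 + 333148)*560316) = 1/(268394 + 365908*560316) = 1/(268394 + 205024106928) = 1/205024375322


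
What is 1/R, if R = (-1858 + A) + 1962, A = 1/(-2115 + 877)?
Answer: 1238/128751 ≈ 0.0096155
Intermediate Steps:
A = -1/1238 (A = 1/(-1238) = -1/1238 ≈ -0.00080775)
R = 128751/1238 (R = (-1858 - 1/1238) + 1962 = -2300205/1238 + 1962 = 128751/1238 ≈ 104.00)
1/R = 1/(128751/1238) = 1238/128751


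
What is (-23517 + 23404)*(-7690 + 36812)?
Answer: -3290786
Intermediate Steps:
(-23517 + 23404)*(-7690 + 36812) = -113*29122 = -3290786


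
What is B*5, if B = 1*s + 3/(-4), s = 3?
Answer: 45/4 ≈ 11.250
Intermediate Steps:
B = 9/4 (B = 1*3 + 3/(-4) = 3 + 3*(-1/4) = 3 - 3/4 = 9/4 ≈ 2.2500)
B*5 = (9/4)*5 = 45/4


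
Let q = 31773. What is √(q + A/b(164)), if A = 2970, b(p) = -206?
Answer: √336926802/103 ≈ 178.21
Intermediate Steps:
√(q + A/b(164)) = √(31773 + 2970/(-206)) = √(31773 + 2970*(-1/206)) = √(31773 - 1485/103) = √(3271134/103) = √336926802/103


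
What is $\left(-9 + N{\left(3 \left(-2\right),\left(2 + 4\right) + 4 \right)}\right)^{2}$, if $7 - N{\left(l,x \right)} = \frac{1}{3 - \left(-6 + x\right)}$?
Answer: $1$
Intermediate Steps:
$N{\left(l,x \right)} = 7 - \frac{1}{9 - x}$ ($N{\left(l,x \right)} = 7 - \frac{1}{3 - \left(-6 + x\right)} = 7 - \frac{1}{9 - x}$)
$\left(-9 + N{\left(3 \left(-2\right),\left(2 + 4\right) + 4 \right)}\right)^{2} = \left(-9 + \frac{-62 + 7 \left(\left(2 + 4\right) + 4\right)}{-9 + \left(\left(2 + 4\right) + 4\right)}\right)^{2} = \left(-9 + \frac{-62 + 7 \left(6 + 4\right)}{-9 + \left(6 + 4\right)}\right)^{2} = \left(-9 + \frac{-62 + 7 \cdot 10}{-9 + 10}\right)^{2} = \left(-9 + \frac{-62 + 70}{1}\right)^{2} = \left(-9 + 1 \cdot 8\right)^{2} = \left(-9 + 8\right)^{2} = \left(-1\right)^{2} = 1$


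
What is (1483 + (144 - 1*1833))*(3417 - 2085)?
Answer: -274392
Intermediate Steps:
(1483 + (144 - 1*1833))*(3417 - 2085) = (1483 + (144 - 1833))*1332 = (1483 - 1689)*1332 = -206*1332 = -274392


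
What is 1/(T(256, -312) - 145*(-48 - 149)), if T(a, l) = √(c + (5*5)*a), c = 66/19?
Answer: 542735/15503103609 - √2311654/15503103609 ≈ 3.4910e-5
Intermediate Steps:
c = 66/19 (c = 66*(1/19) = 66/19 ≈ 3.4737)
T(a, l) = √(66/19 + 25*a) (T(a, l) = √(66/19 + (5*5)*a) = √(66/19 + 25*a))
1/(T(256, -312) - 145*(-48 - 149)) = 1/(√(1254 + 9025*256)/19 - 145*(-48 - 149)) = 1/(√(1254 + 2310400)/19 - 145*(-197)) = 1/(√2311654/19 + 28565) = 1/(28565 + √2311654/19)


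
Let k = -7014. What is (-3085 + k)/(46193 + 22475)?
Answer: -10099/68668 ≈ -0.14707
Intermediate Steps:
(-3085 + k)/(46193 + 22475) = (-3085 - 7014)/(46193 + 22475) = -10099/68668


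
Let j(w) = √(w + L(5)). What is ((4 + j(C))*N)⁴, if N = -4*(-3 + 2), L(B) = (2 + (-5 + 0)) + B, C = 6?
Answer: 278528 + 196608*√2 ≈ 5.5657e+5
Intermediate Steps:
L(B) = -3 + B (L(B) = (2 - 5) + B = -3 + B)
j(w) = √(2 + w) (j(w) = √(w + (-3 + 5)) = √(w + 2) = √(2 + w))
N = 4 (N = -4*(-1) = 4)
((4 + j(C))*N)⁴ = ((4 + √(2 + 6))*4)⁴ = ((4 + √8)*4)⁴ = ((4 + 2*√2)*4)⁴ = (16 + 8*√2)⁴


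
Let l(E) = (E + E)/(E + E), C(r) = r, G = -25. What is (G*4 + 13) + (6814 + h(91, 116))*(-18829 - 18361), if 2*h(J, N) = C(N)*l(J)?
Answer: -255569767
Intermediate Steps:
l(E) = 1 (l(E) = (2*E)/((2*E)) = (2*E)*(1/(2*E)) = 1)
h(J, N) = N/2 (h(J, N) = (N*1)/2 = N/2)
(G*4 + 13) + (6814 + h(91, 116))*(-18829 - 18361) = (-25*4 + 13) + (6814 + (½)*116)*(-18829 - 18361) = (-100 + 13) + (6814 + 58)*(-37190) = -87 + 6872*(-37190) = -87 - 255569680 = -255569767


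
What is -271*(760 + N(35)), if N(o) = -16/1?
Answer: -201624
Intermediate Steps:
N(o) = -16 (N(o) = -16*1 = -16)
-271*(760 + N(35)) = -271*(760 - 16) = -271*744 = -201624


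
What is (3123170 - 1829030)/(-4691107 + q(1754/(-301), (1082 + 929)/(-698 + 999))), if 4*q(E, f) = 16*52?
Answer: -431380/1563633 ≈ -0.27588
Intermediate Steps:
q(E, f) = 208 (q(E, f) = (16*52)/4 = (1/4)*832 = 208)
(3123170 - 1829030)/(-4691107 + q(1754/(-301), (1082 + 929)/(-698 + 999))) = (3123170 - 1829030)/(-4691107 + 208) = 1294140/(-4690899) = 1294140*(-1/4690899) = -431380/1563633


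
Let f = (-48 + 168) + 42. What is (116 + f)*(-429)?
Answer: -119262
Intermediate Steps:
f = 162 (f = 120 + 42 = 162)
(116 + f)*(-429) = (116 + 162)*(-429) = 278*(-429) = -119262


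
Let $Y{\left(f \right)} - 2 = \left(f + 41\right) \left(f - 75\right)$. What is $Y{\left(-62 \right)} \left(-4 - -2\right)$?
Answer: $-5758$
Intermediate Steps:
$Y{\left(f \right)} = 2 + \left(-75 + f\right) \left(41 + f\right)$ ($Y{\left(f \right)} = 2 + \left(f + 41\right) \left(f - 75\right) = 2 + \left(41 + f\right) \left(-75 + f\right) = 2 + \left(-75 + f\right) \left(41 + f\right)$)
$Y{\left(-62 \right)} \left(-4 - -2\right) = \left(-3073 + \left(-62\right)^{2} - -2108\right) \left(-4 - -2\right) = \left(-3073 + 3844 + 2108\right) \left(-4 + 2\right) = 2879 \left(-2\right) = -5758$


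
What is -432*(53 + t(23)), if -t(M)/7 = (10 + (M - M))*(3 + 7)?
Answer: 279504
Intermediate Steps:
t(M) = -700 (t(M) = -7*(10 + (M - M))*(3 + 7) = -7*(10 + 0)*10 = -70*10 = -7*100 = -700)
-432*(53 + t(23)) = -432*(53 - 700) = -432*(-647) = 279504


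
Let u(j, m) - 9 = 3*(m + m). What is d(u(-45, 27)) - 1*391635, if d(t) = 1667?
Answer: -389968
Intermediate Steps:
u(j, m) = 9 + 6*m (u(j, m) = 9 + 3*(m + m) = 9 + 3*(2*m) = 9 + 6*m)
d(u(-45, 27)) - 1*391635 = 1667 - 1*391635 = 1667 - 391635 = -389968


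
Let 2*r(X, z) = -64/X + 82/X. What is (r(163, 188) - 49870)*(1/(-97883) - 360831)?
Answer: 287102917146911974/15954929 ≈ 1.7995e+10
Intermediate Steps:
r(X, z) = 9/X (r(X, z) = (-64/X + 82/X)/2 = (18/X)/2 = 9/X)
(r(163, 188) - 49870)*(1/(-97883) - 360831) = (9/163 - 49870)*(1/(-97883) - 360831) = (9*(1/163) - 49870)*(-1/97883 - 360831) = (9/163 - 49870)*(-35319220774/97883) = -8128801/163*(-35319220774/97883) = 287102917146911974/15954929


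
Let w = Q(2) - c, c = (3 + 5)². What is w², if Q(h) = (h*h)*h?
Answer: 3136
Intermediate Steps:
c = 64 (c = 8² = 64)
Q(h) = h³ (Q(h) = h²*h = h³)
w = -56 (w = 2³ - 1*64 = 8 - 64 = -56)
w² = (-56)² = 3136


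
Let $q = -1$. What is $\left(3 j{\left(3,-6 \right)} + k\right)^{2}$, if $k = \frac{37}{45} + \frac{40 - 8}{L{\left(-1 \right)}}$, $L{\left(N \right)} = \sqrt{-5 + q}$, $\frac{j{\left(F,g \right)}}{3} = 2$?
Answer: $\frac{371809}{2025} - \frac{27104 i \sqrt{6}}{135} \approx 183.61 - 491.79 i$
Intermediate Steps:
$j{\left(F,g \right)} = 6$ ($j{\left(F,g \right)} = 3 \cdot 2 = 6$)
$L{\left(N \right)} = i \sqrt{6}$ ($L{\left(N \right)} = \sqrt{-5 - 1} = \sqrt{-6} = i \sqrt{6}$)
$k = \frac{37}{45} - \frac{16 i \sqrt{6}}{3}$ ($k = \frac{37}{45} + \frac{40 - 8}{i \sqrt{6}} = 37 \cdot \frac{1}{45} + 32 \left(- \frac{i \sqrt{6}}{6}\right) = \frac{37}{45} - \frac{16 i \sqrt{6}}{3} \approx 0.82222 - 13.064 i$)
$\left(3 j{\left(3,-6 \right)} + k\right)^{2} = \left(3 \cdot 6 + \left(\frac{37}{45} - \frac{16 i \sqrt{6}}{3}\right)\right)^{2} = \left(18 + \left(\frac{37}{45} - \frac{16 i \sqrt{6}}{3}\right)\right)^{2} = \left(\frac{847}{45} - \frac{16 i \sqrt{6}}{3}\right)^{2}$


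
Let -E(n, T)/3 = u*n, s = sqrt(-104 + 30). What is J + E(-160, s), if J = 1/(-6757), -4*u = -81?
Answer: 65678039/6757 ≈ 9720.0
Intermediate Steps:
u = 81/4 (u = -1/4*(-81) = 81/4 ≈ 20.250)
s = I*sqrt(74) (s = sqrt(-74) = I*sqrt(74) ≈ 8.6023*I)
J = -1/6757 ≈ -0.00014799
E(n, T) = -243*n/4
J + E(-160, s) = -1/6757 - 243/4*(-160) = -1/6757 + 9720 = 65678039/6757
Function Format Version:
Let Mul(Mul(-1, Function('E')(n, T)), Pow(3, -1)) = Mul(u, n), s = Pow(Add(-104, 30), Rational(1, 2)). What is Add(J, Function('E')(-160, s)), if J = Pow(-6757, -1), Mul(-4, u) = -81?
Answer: Rational(65678039, 6757) ≈ 9720.0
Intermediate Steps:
u = Rational(81, 4) (u = Mul(Rational(-1, 4), -81) = Rational(81, 4) ≈ 20.250)
s = Mul(I, Pow(74, Rational(1, 2))) (s = Pow(-74, Rational(1, 2)) = Mul(I, Pow(74, Rational(1, 2))) ≈ Mul(8.6023, I))
J = Rational(-1, 6757) ≈ -0.00014799
Function('E')(n, T) = Mul(Rational(-243, 4), n) (Function('E')(n, T) = Mul(-3, Mul(Rational(81, 4), n)) = Mul(Rational(-243, 4), n))
Add(J, Function('E')(-160, s)) = Add(Rational(-1, 6757), Mul(Rational(-243, 4), -160)) = Add(Rational(-1, 6757), 9720) = Rational(65678039, 6757)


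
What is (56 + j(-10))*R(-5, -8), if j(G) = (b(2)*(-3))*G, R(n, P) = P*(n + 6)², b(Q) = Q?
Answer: -928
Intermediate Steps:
R(n, P) = P*(6 + n)²
j(G) = -6*G (j(G) = (2*(-3))*G = -6*G)
(56 + j(-10))*R(-5, -8) = (56 - 6*(-10))*(-8*(6 - 5)²) = (56 + 60)*(-8*1²) = 116*(-8*1) = 116*(-8) = -928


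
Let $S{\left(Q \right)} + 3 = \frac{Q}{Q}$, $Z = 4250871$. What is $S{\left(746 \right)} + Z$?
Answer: $4250869$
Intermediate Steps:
$S{\left(Q \right)} = -2$ ($S{\left(Q \right)} = -3 + \frac{Q}{Q} = -3 + 1 = -2$)
$S{\left(746 \right)} + Z = -2 + 4250871 = 4250869$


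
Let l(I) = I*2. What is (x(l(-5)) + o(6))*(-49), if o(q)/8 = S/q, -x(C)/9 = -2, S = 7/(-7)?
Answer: -2450/3 ≈ -816.67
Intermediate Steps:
l(I) = 2*I
S = -1 (S = 7*(-1/7) = -1)
x(C) = 18 (x(C) = -9*(-2) = 18)
o(q) = -8/q (o(q) = 8*(-1/q) = -8/q)
(x(l(-5)) + o(6))*(-49) = (18 - 8/6)*(-49) = (18 - 8*1/6)*(-49) = (18 - 4/3)*(-49) = (50/3)*(-49) = -2450/3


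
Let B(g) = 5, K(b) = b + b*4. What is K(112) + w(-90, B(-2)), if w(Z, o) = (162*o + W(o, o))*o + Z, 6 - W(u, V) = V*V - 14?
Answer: 4495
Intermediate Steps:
K(b) = 5*b (K(b) = b + 4*b = 5*b)
W(u, V) = 20 - V² (W(u, V) = 6 - (V*V - 14) = 6 - (V² - 14) = 6 - (-14 + V²) = 6 + (14 - V²) = 20 - V²)
w(Z, o) = Z + o*(20 - o² + 162*o) (w(Z, o) = (162*o + (20 - o²))*o + Z = (20 - o² + 162*o)*o + Z = o*(20 - o² + 162*o) + Z = Z + o*(20 - o² + 162*o))
K(112) + w(-90, B(-2)) = 5*112 + (-90 + 162*5² - 1*5*(-20 + 5²)) = 560 + (-90 + 162*25 - 1*5*(-20 + 25)) = 560 + (-90 + 4050 - 1*5*5) = 560 + (-90 + 4050 - 25) = 560 + 3935 = 4495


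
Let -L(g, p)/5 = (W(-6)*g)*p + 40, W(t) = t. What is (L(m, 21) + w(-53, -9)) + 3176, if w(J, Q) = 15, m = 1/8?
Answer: 12279/4 ≈ 3069.8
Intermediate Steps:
m = ⅛ ≈ 0.12500
L(g, p) = -200 + 30*g*p (L(g, p) = -5*((-6*g)*p + 40) = -5*(-6*g*p + 40) = -5*(40 - 6*g*p) = -200 + 30*g*p)
(L(m, 21) + w(-53, -9)) + 3176 = ((-200 + 30*(⅛)*21) + 15) + 3176 = ((-200 + 315/4) + 15) + 3176 = (-485/4 + 15) + 3176 = -425/4 + 3176 = 12279/4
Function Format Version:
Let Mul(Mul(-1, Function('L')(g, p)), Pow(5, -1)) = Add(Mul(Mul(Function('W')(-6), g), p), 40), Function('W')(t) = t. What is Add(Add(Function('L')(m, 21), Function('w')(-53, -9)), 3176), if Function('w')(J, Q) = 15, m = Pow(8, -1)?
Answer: Rational(12279, 4) ≈ 3069.8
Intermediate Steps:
m = Rational(1, 8) ≈ 0.12500
Function('L')(g, p) = Add(-200, Mul(30, g, p)) (Function('L')(g, p) = Mul(-5, Add(Mul(Mul(-6, g), p), 40)) = Mul(-5, Add(Mul(-6, g, p), 40)) = Mul(-5, Add(40, Mul(-6, g, p))) = Add(-200, Mul(30, g, p)))
Add(Add(Function('L')(m, 21), Function('w')(-53, -9)), 3176) = Add(Add(Add(-200, Mul(30, Rational(1, 8), 21)), 15), 3176) = Add(Add(Add(-200, Rational(315, 4)), 15), 3176) = Add(Add(Rational(-485, 4), 15), 3176) = Add(Rational(-425, 4), 3176) = Rational(12279, 4)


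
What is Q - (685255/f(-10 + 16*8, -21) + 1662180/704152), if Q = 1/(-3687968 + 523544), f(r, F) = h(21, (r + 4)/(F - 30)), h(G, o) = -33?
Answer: 21204665761358537/1021274598872 ≈ 20763.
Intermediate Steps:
f(r, F) = -33
Q = -1/3164424 (Q = 1/(-3164424) = -1/3164424 ≈ -3.1601e-7)
Q - (685255/f(-10 + 16*8, -21) + 1662180/704152) = -1/3164424 - (685255/(-33) + 1662180/704152) = -1/3164424 - (685255*(-1/33) + 1662180*(1/704152)) = -1/3164424 - (-685255/33 + 415545/176038) = -1/3164424 - 1*(-120617206705/5809254) = -1/3164424 + 120617206705/5809254 = 21204665761358537/1021274598872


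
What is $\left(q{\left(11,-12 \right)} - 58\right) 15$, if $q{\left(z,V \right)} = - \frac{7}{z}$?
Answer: $- \frac{9675}{11} \approx -879.54$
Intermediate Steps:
$\left(q{\left(11,-12 \right)} - 58\right) 15 = \left(- \frac{7}{11} - 58\right) 15 = \left(- \frac{645}{11}\right) 15 = - \frac{9675}{11}$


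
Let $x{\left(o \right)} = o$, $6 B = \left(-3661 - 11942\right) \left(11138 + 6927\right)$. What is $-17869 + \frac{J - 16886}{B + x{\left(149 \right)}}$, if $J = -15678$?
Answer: $- \frac{1678895535395}{93955767} \approx -17869.0$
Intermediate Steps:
$B = - \frac{93956065}{2}$ ($B = \frac{\left(-3661 - 11942\right) \left(11138 + 6927\right)}{6} = \frac{\left(-15603\right) 18065}{6} = \frac{1}{6} \left(-281868195\right) = - \frac{93956065}{2} \approx -4.6978 \cdot 10^{7}$)
$-17869 + \frac{J - 16886}{B + x{\left(149 \right)}} = -17869 + \frac{-15678 - 16886}{- \frac{93956065}{2} + 149} = -17869 - \frac{32564}{- \frac{93955767}{2}} = -17869 - - \frac{65128}{93955767} = -17869 + \frac{65128}{93955767} = - \frac{1678895535395}{93955767}$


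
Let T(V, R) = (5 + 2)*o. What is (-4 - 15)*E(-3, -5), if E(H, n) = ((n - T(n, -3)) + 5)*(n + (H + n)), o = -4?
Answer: 6916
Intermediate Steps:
T(V, R) = -28 (T(V, R) = (5 + 2)*(-4) = 7*(-4) = -28)
E(H, n) = (33 + n)*(H + 2*n) (E(H, n) = ((n - 1*(-28)) + 5)*(n + (H + n)) = ((n + 28) + 5)*(H + 2*n) = ((28 + n) + 5)*(H + 2*n) = (33 + n)*(H + 2*n))
(-4 - 15)*E(-3, -5) = (-4 - 15)*(2*(-5)**2 + 33*(-3) + 66*(-5) - 3*(-5)) = -19*(2*25 - 99 - 330 + 15) = -19*(50 - 99 - 330 + 15) = -19*(-364) = 6916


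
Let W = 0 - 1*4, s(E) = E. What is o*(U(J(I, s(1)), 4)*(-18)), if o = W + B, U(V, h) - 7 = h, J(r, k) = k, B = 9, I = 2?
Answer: -990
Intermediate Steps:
W = -4 (W = 0 - 4 = -4)
U(V, h) = 7 + h
o = 5 (o = -4 + 9 = 5)
o*(U(J(I, s(1)), 4)*(-18)) = 5*((7 + 4)*(-18)) = 5*(11*(-18)) = 5*(-198) = -990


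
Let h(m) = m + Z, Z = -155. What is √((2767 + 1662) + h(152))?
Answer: √4426 ≈ 66.528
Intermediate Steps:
h(m) = -155 + m (h(m) = m - 155 = -155 + m)
√((2767 + 1662) + h(152)) = √((2767 + 1662) + (-155 + 152)) = √(4429 - 3) = √4426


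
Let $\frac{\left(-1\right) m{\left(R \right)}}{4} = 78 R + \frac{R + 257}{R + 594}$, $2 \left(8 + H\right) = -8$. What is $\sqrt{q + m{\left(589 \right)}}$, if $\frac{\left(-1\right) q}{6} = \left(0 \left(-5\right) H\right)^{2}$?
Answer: $\frac{4 i \sqrt{95112906}}{91} \approx 428.69 i$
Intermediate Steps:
$H = -12$ ($H = -8 + \frac{1}{2} \left(-8\right) = -8 - 4 = -12$)
$q = 0$ ($q = - 6 \left(0 \left(-5\right) \left(-12\right)\right)^{2} = - 6 \left(0 \left(-12\right)\right)^{2} = - 6 \cdot 0^{2} = \left(-6\right) 0 = 0$)
$m{\left(R \right)} = - 312 R - \frac{4 \left(257 + R\right)}{594 + R}$ ($m{\left(R \right)} = - 4 \left(78 R + \frac{R + 257}{R + 594}\right) = - 4 \left(78 R + \frac{257 + R}{594 + R}\right) = - 312 R - \frac{4 \left(257 + R\right)}{594 + R}$)
$\sqrt{q + m{\left(589 \right)}} = \sqrt{0 + \frac{4 \left(-257 - 27290137 - 78 \cdot 589^{2}\right)}{594 + 589}} = \sqrt{0 + \frac{4 \left(-257 - 27290137 - 27059838\right)}{1183}} = \sqrt{0 + 4 \cdot \frac{1}{1183} \left(-257 - 27290137 - 27059838\right)} = \sqrt{0 + 4 \cdot \frac{1}{1183} \left(-54350232\right)} = \sqrt{0 - \frac{217400928}{1183}} = \sqrt{- \frac{217400928}{1183}} = \frac{4 i \sqrt{95112906}}{91}$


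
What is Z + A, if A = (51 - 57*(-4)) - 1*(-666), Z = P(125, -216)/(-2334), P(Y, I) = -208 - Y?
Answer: 735321/778 ≈ 945.14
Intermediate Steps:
Z = 111/778 (Z = (-208 - 1*125)/(-2334) = (-208 - 125)*(-1/2334) = -333*(-1/2334) = 111/778 ≈ 0.14267)
A = 945 (A = (51 + 228) + 666 = 279 + 666 = 945)
Z + A = 111/778 + 945 = 735321/778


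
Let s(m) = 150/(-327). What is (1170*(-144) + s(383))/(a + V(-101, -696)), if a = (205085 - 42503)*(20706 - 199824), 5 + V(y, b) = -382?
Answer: 18364370/3174228573867 ≈ 5.7855e-6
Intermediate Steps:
s(m) = -50/109 (s(m) = 150*(-1/327) = -50/109)
V(y, b) = -387 (V(y, b) = -5 - 382 = -387)
a = -29121362676 (a = 162582*(-179118) = -29121362676)
(1170*(-144) + s(383))/(a + V(-101, -696)) = (1170*(-144) - 50/109)/(-29121362676 - 387) = (-168480 - 50/109)/(-29121363063) = -18364370/109*(-1/29121363063) = 18364370/3174228573867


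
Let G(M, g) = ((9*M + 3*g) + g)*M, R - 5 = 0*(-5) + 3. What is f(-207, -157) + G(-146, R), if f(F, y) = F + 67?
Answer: 187032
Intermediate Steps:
R = 8 (R = 5 + (0*(-5) + 3) = 5 + (0 + 3) = 5 + 3 = 8)
f(F, y) = 67 + F
G(M, g) = M*(4*g + 9*M) (G(M, g) = ((3*g + 9*M) + g)*M = (4*g + 9*M)*M = M*(4*g + 9*M))
f(-207, -157) + G(-146, R) = (67 - 207) - 146*(4*8 + 9*(-146)) = -140 - 146*(32 - 1314) = -140 - 146*(-1282) = -140 + 187172 = 187032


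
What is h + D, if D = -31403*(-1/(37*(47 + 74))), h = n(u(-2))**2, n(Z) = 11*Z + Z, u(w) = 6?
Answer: 23240171/4477 ≈ 5191.0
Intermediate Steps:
n(Z) = 12*Z
h = 5184 (h = (12*6)**2 = 72**2 = 5184)
D = 31403/4477 (D = -31403/(121*(-37)) = -31403/(-4477) = -31403*(-1/4477) = 31403/4477 ≈ 7.0143)
h + D = 5184 + 31403/4477 = 23240171/4477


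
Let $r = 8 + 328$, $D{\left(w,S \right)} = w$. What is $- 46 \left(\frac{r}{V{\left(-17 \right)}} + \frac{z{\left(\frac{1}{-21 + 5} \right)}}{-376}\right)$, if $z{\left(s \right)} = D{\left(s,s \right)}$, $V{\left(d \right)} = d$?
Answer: $\frac{46491257}{51136} \approx 909.17$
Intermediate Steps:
$r = 336$
$z{\left(s \right)} = s$
$- 46 \left(\frac{r}{V{\left(-17 \right)}} + \frac{z{\left(\frac{1}{-21 + 5} \right)}}{-376}\right) = - 46 \left(\frac{336}{-17} + \frac{1}{\left(-21 + 5\right) \left(-376\right)}\right) = - 46 \left(336 \left(- \frac{1}{17}\right) + \frac{1}{-16} \left(- \frac{1}{376}\right)\right) = - 46 \left(- \frac{336}{17} - - \frac{1}{6016}\right) = - 46 \left(- \frac{336}{17} + \frac{1}{6016}\right) = \left(-46\right) \left(- \frac{2021359}{102272}\right) = \frac{46491257}{51136}$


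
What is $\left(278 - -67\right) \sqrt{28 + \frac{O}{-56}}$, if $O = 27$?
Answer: $\frac{345 \sqrt{21574}}{28} \approx 1809.8$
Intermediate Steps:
$\left(278 - -67\right) \sqrt{28 + \frac{O}{-56}} = \left(278 - -67\right) \sqrt{28 + \frac{27}{-56}} = \left(278 + 67\right) \sqrt{28 + 27 \left(- \frac{1}{56}\right)} = 345 \sqrt{28 - \frac{27}{56}} = 345 \sqrt{\frac{1541}{56}} = 345 \frac{\sqrt{21574}}{28} = \frac{345 \sqrt{21574}}{28}$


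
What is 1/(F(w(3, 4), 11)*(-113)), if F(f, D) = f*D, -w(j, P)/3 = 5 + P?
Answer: 1/33561 ≈ 2.9797e-5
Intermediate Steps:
w(j, P) = -15 - 3*P (w(j, P) = -3*(5 + P) = -15 - 3*P)
F(f, D) = D*f
1/(F(w(3, 4), 11)*(-113)) = 1/((11*(-15 - 3*4))*(-113)) = 1/((11*(-15 - 12))*(-113)) = 1/((11*(-27))*(-113)) = 1/(-297*(-113)) = 1/33561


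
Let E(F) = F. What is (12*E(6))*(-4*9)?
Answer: -2592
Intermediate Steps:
(12*E(6))*(-4*9) = (12*6)*(-4*9) = 72*(-36) = -2592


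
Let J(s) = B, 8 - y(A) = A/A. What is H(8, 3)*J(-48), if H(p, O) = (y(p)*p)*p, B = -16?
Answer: -7168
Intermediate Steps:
y(A) = 7 (y(A) = 8 - A/A = 8 - 1*1 = 8 - 1 = 7)
J(s) = -16
H(p, O) = 7*p² (H(p, O) = (7*p)*p = 7*p²)
H(8, 3)*J(-48) = (7*8²)*(-16) = (7*64)*(-16) = 448*(-16) = -7168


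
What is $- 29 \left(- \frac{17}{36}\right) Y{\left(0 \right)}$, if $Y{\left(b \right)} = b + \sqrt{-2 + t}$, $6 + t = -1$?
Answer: $\frac{493 i}{12} \approx 41.083 i$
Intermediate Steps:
$t = -7$ ($t = -6 - 1 = -7$)
$Y{\left(b \right)} = b + 3 i$ ($Y{\left(b \right)} = b + \sqrt{-2 - 7} = b + \sqrt{-9} = b + 3 i$)
$- 29 \left(- \frac{17}{36}\right) Y{\left(0 \right)} = - 29 \left(- \frac{17}{36}\right) \left(0 + 3 i\right) = - 29 \left(\left(-17\right) \frac{1}{36}\right) 3 i = \left(-29\right) \left(- \frac{17}{36}\right) 3 i = \frac{493 \cdot 3 i}{36} = \frac{493 i}{12}$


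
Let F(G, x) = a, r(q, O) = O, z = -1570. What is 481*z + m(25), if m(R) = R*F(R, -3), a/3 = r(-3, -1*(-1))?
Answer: -755095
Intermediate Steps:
a = 3 (a = 3*(-1*(-1)) = 3*1 = 3)
F(G, x) = 3
m(R) = 3*R (m(R) = R*3 = 3*R)
481*z + m(25) = 481*(-1570) + 3*25 = -755170 + 75 = -755095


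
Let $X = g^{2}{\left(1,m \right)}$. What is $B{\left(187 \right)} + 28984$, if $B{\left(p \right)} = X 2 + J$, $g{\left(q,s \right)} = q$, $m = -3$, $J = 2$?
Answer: $28988$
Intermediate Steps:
$X = 1$ ($X = 1^{2} = 1$)
$B{\left(p \right)} = 4$ ($B{\left(p \right)} = 1 \cdot 2 + 2 = 2 + 2 = 4$)
$B{\left(187 \right)} + 28984 = 4 + 28984 = 28988$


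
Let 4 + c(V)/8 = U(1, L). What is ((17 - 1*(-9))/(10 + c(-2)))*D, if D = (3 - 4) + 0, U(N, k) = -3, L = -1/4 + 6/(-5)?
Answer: 13/23 ≈ 0.56522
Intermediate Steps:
L = -29/20 (L = -1*¼ + 6*(-⅕) = -¼ - 6/5 = -29/20 ≈ -1.4500)
c(V) = -56 (c(V) = -32 + 8*(-3) = -32 - 24 = -56)
D = -1 (D = -1 + 0 = -1)
((17 - 1*(-9))/(10 + c(-2)))*D = ((17 - 1*(-9))/(10 - 56))*(-1) = ((17 + 9)/(-46))*(-1) = (26*(-1/46))*(-1) = -13/23*(-1) = 13/23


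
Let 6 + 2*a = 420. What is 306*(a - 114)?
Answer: 28458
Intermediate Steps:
a = 207 (a = -3 + (½)*420 = -3 + 210 = 207)
306*(a - 114) = 306*(207 - 114) = 306*93 = 28458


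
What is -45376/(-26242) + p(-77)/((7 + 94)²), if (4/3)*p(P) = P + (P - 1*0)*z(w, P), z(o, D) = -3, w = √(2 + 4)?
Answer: 465911527/267694642 ≈ 1.7405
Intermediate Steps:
w = √6 ≈ 2.4495
p(P) = -3*P/2 (p(P) = 3*(P + (P - 1*0)*(-3))/4 = 3*(P + (P + 0)*(-3))/4 = 3*(P + P*(-3))/4 = 3*(P - 3*P)/4 = 3*(-2*P)/4 = -3*P/2)
-45376/(-26242) + p(-77)/((7 + 94)²) = -45376/(-26242) + (-3/2*(-77))/((7 + 94)²) = -45376*(-1/26242) + 231/(2*(101²)) = 22688/13121 + (231/2)/10201 = 22688/13121 + (231/2)*(1/10201) = 22688/13121 + 231/20402 = 465911527/267694642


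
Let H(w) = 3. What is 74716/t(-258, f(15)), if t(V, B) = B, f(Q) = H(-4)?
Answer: 74716/3 ≈ 24905.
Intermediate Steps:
f(Q) = 3
74716/t(-258, f(15)) = 74716/3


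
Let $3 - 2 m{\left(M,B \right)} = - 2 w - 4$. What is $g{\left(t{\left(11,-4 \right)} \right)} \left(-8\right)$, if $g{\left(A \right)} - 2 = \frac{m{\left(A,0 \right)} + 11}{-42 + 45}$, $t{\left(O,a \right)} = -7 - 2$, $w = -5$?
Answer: $- \frac{124}{3} \approx -41.333$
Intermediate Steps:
$t{\left(O,a \right)} = -9$
$m{\left(M,B \right)} = - \frac{3}{2}$ ($m{\left(M,B \right)} = \frac{3}{2} - \frac{\left(-2\right) \left(-5\right) - 4}{2} = \frac{3}{2} - \frac{10 - 4}{2} = \frac{3}{2} - 3 = - \frac{3}{2}$)
$g{\left(A \right)} = \frac{31}{6}$ ($g{\left(A \right)} = 2 + \frac{- \frac{3}{2} + 11}{-42 + 45} = 2 + \frac{19}{2 \cdot 3} = 2 + \frac{19}{2} \cdot \frac{1}{3} = 2 + \frac{19}{6} = \frac{31}{6}$)
$g{\left(t{\left(11,-4 \right)} \right)} \left(-8\right) = \frac{31}{6} \left(-8\right) = - \frac{124}{3}$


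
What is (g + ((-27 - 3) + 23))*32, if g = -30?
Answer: -1184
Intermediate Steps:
(g + ((-27 - 3) + 23))*32 = (-30 + ((-27 - 3) + 23))*32 = (-30 + (-30 + 23))*32 = (-30 - 7)*32 = -37*32 = -1184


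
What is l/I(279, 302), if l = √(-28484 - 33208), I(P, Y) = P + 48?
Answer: 2*I*√15423/327 ≈ 0.75957*I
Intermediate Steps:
I(P, Y) = 48 + P
l = 2*I*√15423 (l = √(-61692) = 2*I*√15423 ≈ 248.38*I)
l/I(279, 302) = (2*I*√15423)/(48 + 279) = (2*I*√15423)/327 = (2*I*√15423)*(1/327) = 2*I*√15423/327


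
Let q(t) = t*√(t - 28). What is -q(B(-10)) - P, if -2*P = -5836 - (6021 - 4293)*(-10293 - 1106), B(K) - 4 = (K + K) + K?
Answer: 9845818 + 78*I*√6 ≈ 9.8458e+6 + 191.06*I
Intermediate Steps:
B(K) = 4 + 3*K (B(K) = 4 + ((K + K) + K) = 4 + (2*K + K) = 4 + 3*K)
q(t) = t*√(-28 + t)
P = -9845818 (P = -(-5836 - (6021 - 4293)*(-10293 - 1106))/2 = -(-5836 - 1728*(-11399))/2 = -(-5836 - 1*(-19697472))/2 = -(-5836 + 19697472)/2 = -½*19691636 = -9845818)
-q(B(-10)) - P = -(4 + 3*(-10))*√(-28 + (4 + 3*(-10))) - 1*(-9845818) = -(4 - 30)*√(-28 + (4 - 30)) + 9845818 = -(-26)*√(-28 - 26) + 9845818 = -(-26)*√(-54) + 9845818 = -(-26)*3*I*√6 + 9845818 = -(-78)*I*√6 + 9845818 = 78*I*√6 + 9845818 = 9845818 + 78*I*√6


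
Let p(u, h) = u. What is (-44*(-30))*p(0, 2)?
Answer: 0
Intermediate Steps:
(-44*(-30))*p(0, 2) = -44*(-30)*0 = 1320*0 = 0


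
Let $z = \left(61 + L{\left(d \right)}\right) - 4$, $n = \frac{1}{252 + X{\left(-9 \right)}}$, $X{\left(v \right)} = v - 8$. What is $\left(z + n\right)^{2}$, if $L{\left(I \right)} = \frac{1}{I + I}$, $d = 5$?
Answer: $\frac{720331921}{220900} \approx 3260.9$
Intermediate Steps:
$X{\left(v \right)} = -8 + v$
$L{\left(I \right)} = \frac{1}{2 I}$
$n = \frac{1}{235}$ ($n = \frac{1}{252 - 17} = \frac{1}{235} \approx 0.0042553$)
$z = \frac{571}{10}$ ($z = \left(61 + \frac{1}{2 \cdot 5}\right) - 4 = \left(61 + \frac{1}{2} \cdot \frac{1}{5}\right) - 4 = \left(61 + \frac{1}{10}\right) - 4 = \frac{611}{10} - 4 = \frac{571}{10} \approx 57.1$)
$\left(z + n\right)^{2} = \left(\frac{571}{10} + \frac{1}{235}\right)^{2} = \left(\frac{26839}{470}\right)^{2} = \frac{720331921}{220900}$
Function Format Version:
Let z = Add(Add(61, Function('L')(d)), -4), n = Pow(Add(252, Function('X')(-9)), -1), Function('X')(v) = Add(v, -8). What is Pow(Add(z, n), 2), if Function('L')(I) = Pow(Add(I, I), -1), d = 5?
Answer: Rational(720331921, 220900) ≈ 3260.9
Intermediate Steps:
Function('X')(v) = Add(-8, v)
Function('L')(I) = Mul(Rational(1, 2), Pow(I, -1)) (Function('L')(I) = Pow(Mul(2, I), -1) = Mul(Rational(1, 2), Pow(I, -1)))
n = Rational(1, 235) (n = Pow(Add(252, Add(-8, -9)), -1) = Pow(Add(252, -17), -1) = Pow(235, -1) = Rational(1, 235) ≈ 0.0042553)
z = Rational(571, 10) (z = Add(Add(61, Mul(Rational(1, 2), Pow(5, -1))), -4) = Add(Add(61, Mul(Rational(1, 2), Rational(1, 5))), -4) = Add(Add(61, Rational(1, 10)), -4) = Add(Rational(611, 10), -4) = Rational(571, 10) ≈ 57.100)
Pow(Add(z, n), 2) = Pow(Add(Rational(571, 10), Rational(1, 235)), 2) = Pow(Rational(26839, 470), 2) = Rational(720331921, 220900)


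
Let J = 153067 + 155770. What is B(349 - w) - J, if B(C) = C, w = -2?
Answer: -308486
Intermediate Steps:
J = 308837
B(349 - w) - J = (349 - 1*(-2)) - 1*308837 = (349 + 2) - 308837 = 351 - 308837 = -308486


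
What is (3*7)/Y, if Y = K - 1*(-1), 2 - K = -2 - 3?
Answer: 21/8 ≈ 2.6250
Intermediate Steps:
K = 7 (K = 2 - (-2 - 3) = 2 - 1*(-5) = 2 + 5 = 7)
Y = 8 (Y = 7 - 1*(-1) = 7 + 1 = 8)
(3*7)/Y = (3*7)/8 = 21*(1/8) = 21/8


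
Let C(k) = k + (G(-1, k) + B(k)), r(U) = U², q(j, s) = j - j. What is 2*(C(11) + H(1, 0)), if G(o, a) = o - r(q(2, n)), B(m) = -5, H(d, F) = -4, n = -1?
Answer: 2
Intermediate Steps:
q(j, s) = 0
G(o, a) = o (G(o, a) = o - 1*0² = o - 1*0 = o + 0 = o)
C(k) = -6 + k (C(k) = k + (-1 - 5) = k - 6 = -6 + k)
2*(C(11) + H(1, 0)) = 2*((-6 + 11) - 4) = 2*(5 - 4) = 2*1 = 2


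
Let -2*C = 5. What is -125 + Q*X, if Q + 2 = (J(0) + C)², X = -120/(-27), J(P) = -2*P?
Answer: -955/9 ≈ -106.11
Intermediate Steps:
C = -5/2 (C = -½*5 = -5/2 ≈ -2.5000)
X = 40/9 (X = -120*(-1/27) = 40/9 ≈ 4.4444)
Q = 17/4 (Q = -2 + (-2*0 - 5/2)² = -2 + (0 - 5/2)² = -2 + (-5/2)² = -2 + 25/4 = 17/4 ≈ 4.2500)
-125 + Q*X = -125 + (17/4)*(40/9) = -125 + 170/9 = -955/9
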